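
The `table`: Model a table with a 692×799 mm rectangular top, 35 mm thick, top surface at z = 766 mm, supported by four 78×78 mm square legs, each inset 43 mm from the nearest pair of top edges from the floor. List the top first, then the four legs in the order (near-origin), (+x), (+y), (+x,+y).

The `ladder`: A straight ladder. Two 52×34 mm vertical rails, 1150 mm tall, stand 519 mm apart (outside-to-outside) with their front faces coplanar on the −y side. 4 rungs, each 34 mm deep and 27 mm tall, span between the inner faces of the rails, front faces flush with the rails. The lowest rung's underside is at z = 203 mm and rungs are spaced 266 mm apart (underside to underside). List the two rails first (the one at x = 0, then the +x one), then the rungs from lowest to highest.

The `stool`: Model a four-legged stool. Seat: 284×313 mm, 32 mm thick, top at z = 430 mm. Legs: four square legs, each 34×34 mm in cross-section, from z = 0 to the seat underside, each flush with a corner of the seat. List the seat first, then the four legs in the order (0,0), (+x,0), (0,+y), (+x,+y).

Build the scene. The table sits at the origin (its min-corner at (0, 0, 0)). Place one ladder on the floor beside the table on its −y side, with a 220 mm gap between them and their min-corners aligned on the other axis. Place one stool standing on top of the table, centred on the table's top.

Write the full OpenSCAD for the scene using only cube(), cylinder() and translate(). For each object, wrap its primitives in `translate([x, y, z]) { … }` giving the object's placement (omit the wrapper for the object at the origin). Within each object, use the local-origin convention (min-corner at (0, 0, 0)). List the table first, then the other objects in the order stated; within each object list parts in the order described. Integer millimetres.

translate([0, 0, 731]) cube([692, 799, 35]);
translate([43, 43, 0]) cube([78, 78, 731]);
translate([571, 43, 0]) cube([78, 78, 731]);
translate([43, 678, 0]) cube([78, 78, 731]);
translate([571, 678, 0]) cube([78, 78, 731]);
translate([0, -254, 0]) {
  cube([52, 34, 1150]);
  translate([467, 0, 0]) cube([52, 34, 1150]);
  translate([52, 0, 203]) cube([415, 34, 27]);
  translate([52, 0, 469]) cube([415, 34, 27]);
  translate([52, 0, 735]) cube([415, 34, 27]);
  translate([52, 0, 1001]) cube([415, 34, 27]);
}
translate([204, 243, 766]) {
  translate([0, 0, 398]) cube([284, 313, 32]);
  cube([34, 34, 398]);
  translate([250, 0, 0]) cube([34, 34, 398]);
  translate([0, 279, 0]) cube([34, 34, 398]);
  translate([250, 279, 0]) cube([34, 34, 398]);
}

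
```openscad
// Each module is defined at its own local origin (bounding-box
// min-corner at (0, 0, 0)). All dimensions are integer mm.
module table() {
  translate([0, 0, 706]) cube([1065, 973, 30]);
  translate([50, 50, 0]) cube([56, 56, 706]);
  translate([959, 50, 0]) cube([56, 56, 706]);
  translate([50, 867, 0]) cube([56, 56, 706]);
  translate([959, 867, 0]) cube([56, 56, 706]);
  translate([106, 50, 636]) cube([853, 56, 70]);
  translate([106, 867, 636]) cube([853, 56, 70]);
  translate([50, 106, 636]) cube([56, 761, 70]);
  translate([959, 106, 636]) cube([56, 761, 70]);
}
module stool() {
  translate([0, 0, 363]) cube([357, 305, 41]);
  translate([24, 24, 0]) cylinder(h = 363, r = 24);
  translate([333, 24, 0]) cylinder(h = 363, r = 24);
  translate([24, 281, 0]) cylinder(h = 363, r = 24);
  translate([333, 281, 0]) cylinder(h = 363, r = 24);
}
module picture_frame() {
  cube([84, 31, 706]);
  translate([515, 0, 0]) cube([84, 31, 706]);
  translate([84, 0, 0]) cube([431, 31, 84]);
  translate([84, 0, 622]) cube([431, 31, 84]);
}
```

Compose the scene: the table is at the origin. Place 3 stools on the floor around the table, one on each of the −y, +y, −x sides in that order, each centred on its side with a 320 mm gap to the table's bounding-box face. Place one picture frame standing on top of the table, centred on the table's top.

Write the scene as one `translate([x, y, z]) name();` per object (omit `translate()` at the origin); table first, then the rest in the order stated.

table();
translate([354, -625, 0]) stool();
translate([354, 1293, 0]) stool();
translate([-677, 334, 0]) stool();
translate([233, 471, 736]) picture_frame();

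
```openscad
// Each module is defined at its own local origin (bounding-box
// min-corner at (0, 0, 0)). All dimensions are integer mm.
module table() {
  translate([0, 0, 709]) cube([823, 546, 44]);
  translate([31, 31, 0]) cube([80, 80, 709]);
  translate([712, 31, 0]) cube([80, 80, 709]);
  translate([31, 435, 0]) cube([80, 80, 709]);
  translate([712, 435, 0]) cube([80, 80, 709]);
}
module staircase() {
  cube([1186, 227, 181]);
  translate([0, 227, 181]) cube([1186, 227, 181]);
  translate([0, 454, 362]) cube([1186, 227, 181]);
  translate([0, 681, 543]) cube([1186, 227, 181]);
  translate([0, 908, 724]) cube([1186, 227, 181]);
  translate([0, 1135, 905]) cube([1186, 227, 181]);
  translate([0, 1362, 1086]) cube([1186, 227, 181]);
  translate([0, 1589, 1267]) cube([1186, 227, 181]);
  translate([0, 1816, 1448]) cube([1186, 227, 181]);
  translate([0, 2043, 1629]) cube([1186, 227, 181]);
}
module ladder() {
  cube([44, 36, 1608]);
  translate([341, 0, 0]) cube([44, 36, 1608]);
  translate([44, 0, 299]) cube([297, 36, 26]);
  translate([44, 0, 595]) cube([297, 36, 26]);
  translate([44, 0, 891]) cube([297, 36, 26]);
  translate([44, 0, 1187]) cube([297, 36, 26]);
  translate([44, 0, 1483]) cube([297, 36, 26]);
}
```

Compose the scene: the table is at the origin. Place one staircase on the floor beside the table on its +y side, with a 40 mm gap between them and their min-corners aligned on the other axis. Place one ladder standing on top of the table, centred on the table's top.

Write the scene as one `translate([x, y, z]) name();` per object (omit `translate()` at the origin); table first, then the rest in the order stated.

table();
translate([0, 586, 0]) staircase();
translate([219, 255, 753]) ladder();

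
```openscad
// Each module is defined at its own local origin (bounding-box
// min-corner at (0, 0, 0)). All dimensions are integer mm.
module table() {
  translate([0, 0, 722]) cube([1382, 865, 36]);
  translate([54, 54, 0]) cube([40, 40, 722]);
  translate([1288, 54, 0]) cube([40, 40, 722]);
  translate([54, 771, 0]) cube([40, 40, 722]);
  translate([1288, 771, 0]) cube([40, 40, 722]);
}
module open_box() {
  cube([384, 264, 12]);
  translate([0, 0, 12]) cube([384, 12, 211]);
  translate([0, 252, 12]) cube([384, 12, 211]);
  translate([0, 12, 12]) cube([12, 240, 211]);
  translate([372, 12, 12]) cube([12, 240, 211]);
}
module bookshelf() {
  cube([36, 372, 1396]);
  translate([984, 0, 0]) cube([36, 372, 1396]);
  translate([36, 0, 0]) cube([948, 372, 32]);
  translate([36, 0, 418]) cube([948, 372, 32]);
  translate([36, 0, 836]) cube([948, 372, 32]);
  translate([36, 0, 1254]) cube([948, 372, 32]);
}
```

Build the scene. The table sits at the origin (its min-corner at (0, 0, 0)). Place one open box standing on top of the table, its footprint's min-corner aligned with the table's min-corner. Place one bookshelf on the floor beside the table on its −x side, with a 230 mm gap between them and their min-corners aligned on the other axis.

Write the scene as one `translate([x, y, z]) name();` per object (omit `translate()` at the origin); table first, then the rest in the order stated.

table();
translate([0, 0, 758]) open_box();
translate([-1250, 0, 0]) bookshelf();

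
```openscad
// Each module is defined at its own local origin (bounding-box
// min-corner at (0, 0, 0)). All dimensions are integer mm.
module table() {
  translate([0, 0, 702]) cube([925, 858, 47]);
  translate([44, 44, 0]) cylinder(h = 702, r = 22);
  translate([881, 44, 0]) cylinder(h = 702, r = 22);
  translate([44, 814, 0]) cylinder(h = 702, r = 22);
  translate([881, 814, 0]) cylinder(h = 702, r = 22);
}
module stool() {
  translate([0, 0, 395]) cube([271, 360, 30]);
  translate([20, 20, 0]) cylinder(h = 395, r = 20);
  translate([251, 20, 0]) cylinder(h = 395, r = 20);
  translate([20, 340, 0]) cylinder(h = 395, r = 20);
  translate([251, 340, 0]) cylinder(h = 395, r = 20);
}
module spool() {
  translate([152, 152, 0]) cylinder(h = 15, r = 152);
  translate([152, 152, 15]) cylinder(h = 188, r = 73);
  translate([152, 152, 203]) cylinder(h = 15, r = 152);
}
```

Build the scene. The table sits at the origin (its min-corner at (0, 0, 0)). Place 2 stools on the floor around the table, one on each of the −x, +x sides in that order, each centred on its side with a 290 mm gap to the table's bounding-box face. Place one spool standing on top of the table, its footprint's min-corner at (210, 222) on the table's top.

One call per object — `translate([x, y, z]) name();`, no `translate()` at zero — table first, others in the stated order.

table();
translate([-561, 249, 0]) stool();
translate([1215, 249, 0]) stool();
translate([210, 222, 749]) spool();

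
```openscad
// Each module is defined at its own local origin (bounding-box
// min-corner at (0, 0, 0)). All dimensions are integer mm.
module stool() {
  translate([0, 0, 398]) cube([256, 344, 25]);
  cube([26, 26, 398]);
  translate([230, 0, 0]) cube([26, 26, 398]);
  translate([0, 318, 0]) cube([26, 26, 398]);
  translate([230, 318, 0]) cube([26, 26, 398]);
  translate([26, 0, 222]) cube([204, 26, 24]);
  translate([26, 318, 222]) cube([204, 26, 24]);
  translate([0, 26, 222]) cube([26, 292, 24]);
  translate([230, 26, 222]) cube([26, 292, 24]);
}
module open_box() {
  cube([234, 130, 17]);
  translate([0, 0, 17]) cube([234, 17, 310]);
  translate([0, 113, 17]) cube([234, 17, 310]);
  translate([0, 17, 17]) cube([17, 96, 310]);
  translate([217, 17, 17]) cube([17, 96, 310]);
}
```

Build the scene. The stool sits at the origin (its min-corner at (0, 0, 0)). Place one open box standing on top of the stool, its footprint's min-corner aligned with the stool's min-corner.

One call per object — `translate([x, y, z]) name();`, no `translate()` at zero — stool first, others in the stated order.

stool();
translate([0, 0, 423]) open_box();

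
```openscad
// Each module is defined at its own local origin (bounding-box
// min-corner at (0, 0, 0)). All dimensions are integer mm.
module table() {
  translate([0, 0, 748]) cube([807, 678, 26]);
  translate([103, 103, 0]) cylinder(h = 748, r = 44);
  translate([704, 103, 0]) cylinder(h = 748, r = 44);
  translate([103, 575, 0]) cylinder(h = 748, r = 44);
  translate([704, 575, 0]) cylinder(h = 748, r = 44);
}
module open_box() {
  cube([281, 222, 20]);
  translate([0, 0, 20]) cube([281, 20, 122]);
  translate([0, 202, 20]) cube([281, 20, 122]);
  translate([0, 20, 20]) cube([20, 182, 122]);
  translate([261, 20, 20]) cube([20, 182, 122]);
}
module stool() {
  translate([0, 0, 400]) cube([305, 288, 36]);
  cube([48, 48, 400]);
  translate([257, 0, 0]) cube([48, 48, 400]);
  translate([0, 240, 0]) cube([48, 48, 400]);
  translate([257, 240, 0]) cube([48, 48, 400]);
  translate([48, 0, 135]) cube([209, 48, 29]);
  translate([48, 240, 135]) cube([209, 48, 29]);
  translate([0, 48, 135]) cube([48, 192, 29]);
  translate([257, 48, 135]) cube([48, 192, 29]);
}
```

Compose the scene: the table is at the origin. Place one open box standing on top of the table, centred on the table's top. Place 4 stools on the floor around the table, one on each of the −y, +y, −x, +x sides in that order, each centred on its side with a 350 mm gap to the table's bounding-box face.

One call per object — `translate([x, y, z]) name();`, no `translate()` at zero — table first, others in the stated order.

table();
translate([263, 228, 774]) open_box();
translate([251, -638, 0]) stool();
translate([251, 1028, 0]) stool();
translate([-655, 195, 0]) stool();
translate([1157, 195, 0]) stool();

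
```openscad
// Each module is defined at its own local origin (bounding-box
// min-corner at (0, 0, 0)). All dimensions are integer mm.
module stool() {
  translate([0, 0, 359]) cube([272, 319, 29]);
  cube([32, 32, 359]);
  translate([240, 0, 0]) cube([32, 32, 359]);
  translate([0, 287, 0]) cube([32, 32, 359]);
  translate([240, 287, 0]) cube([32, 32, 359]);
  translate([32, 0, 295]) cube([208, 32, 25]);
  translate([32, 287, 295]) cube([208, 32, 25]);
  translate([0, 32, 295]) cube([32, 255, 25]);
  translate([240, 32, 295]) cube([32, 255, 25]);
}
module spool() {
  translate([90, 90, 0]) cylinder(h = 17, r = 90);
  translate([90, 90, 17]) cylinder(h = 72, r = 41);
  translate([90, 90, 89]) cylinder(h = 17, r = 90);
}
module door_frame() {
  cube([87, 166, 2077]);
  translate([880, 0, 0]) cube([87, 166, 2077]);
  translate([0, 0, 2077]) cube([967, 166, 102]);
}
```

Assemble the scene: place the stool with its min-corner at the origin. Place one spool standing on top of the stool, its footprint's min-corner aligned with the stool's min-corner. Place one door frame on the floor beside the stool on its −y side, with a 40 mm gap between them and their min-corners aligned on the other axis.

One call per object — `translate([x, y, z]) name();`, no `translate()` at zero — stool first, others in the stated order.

stool();
translate([0, 0, 388]) spool();
translate([0, -206, 0]) door_frame();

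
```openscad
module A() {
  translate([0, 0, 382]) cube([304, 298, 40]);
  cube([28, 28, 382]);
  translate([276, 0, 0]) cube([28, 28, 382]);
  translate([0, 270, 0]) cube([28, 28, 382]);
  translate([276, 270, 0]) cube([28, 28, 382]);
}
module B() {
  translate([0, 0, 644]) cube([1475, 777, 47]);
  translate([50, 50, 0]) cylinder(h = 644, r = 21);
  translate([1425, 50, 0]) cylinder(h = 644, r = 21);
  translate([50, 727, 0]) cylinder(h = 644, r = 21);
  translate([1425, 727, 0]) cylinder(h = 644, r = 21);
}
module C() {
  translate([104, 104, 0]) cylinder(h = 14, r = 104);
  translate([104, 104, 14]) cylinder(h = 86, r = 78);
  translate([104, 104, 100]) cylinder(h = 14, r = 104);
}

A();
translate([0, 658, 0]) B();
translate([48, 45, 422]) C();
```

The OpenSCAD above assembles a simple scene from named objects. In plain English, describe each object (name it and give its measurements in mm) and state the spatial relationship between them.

A is a four-legged stool. The seat is 304×298 mm, 40 mm thick, top at z = 422 mm. It stands on four square legs, each 28×28 mm in cross-section, from z = 0 to the seat underside, each flush with a corner of the seat.

B is a table with a 1475×777 mm rectangular top, 47 mm thick, top surface at z = 691 mm, supported by four round legs of 42 mm diameter, each leg's bounding box inset 29 mm from the nearest pair of top edges, running from the floor.

C is a spool: two coaxial disc flanges of radius 104 mm and thickness 14 mm, joined by a core cylinder of radius 78 mm and height 86 mm. The lower flange rests on z = 0 and the three cylinders share a vertical axis.

The table is on the floor beside the stool on its +y side. The spool is on top of the stool, centred.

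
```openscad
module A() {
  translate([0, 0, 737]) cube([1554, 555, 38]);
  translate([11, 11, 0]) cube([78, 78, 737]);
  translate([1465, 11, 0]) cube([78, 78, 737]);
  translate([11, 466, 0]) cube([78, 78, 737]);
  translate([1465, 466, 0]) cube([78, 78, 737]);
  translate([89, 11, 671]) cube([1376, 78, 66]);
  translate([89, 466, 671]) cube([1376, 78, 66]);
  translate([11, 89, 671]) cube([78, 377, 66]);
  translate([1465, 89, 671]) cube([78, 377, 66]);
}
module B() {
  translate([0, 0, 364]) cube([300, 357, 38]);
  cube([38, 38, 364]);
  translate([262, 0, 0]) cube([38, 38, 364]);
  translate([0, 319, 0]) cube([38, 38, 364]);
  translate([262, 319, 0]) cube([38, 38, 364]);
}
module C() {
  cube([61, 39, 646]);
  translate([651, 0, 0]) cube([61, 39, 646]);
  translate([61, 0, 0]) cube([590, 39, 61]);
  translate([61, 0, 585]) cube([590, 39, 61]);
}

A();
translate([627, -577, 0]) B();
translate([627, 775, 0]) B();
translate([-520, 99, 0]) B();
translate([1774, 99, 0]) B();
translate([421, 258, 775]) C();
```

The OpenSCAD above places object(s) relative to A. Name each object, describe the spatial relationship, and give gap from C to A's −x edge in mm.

The picture frame's min-x is at 421; the table's min-x is 0; gap = 421 mm.

A is a table. B is a stool. C is a picture frame. Four stools sit around the table at the −y, +y, −x, +x sides. The picture frame is on top of the table, centred. The gap from the picture frame to the table's −x edge is 421 mm.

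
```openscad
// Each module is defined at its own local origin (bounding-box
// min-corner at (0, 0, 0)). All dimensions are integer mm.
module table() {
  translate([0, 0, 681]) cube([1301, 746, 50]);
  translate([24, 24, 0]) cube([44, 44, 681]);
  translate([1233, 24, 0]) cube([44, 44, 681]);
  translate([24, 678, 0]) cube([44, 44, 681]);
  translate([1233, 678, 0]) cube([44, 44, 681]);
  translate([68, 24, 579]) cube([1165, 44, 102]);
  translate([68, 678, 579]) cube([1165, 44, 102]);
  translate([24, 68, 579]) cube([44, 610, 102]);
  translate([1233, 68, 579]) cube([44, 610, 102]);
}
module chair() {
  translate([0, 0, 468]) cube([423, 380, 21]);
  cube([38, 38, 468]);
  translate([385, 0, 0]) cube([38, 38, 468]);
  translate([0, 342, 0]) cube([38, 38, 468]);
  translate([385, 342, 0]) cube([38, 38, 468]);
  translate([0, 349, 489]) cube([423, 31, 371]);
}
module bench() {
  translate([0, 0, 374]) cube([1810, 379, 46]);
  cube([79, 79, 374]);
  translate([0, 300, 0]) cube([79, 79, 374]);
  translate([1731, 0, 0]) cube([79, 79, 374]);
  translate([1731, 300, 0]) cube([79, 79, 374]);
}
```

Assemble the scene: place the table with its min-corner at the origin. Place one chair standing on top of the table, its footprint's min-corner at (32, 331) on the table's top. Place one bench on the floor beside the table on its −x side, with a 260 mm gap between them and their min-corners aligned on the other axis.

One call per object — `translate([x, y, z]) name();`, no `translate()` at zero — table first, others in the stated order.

table();
translate([32, 331, 731]) chair();
translate([-2070, 0, 0]) bench();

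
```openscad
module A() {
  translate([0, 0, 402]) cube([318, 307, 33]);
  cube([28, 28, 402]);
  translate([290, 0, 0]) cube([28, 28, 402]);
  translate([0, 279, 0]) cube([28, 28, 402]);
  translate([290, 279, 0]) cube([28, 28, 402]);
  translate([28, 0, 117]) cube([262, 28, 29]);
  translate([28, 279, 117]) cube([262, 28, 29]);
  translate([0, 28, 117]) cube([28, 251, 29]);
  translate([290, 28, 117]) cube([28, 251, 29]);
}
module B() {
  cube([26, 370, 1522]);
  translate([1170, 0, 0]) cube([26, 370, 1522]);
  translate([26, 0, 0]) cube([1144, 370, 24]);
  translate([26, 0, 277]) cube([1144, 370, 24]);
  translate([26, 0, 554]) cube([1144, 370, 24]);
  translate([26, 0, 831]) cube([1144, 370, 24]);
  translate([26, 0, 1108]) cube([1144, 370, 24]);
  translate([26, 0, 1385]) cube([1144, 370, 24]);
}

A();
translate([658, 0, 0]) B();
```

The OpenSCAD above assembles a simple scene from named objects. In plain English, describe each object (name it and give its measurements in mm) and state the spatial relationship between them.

A is a four-legged stool. The seat is 318×307 mm, 33 mm thick, top at z = 435 mm. It stands on four square legs, each 28×28 mm in cross-section, from z = 0 to the seat underside, each flush with a corner of the seat. Four stretchers, 28 mm wide and 29 mm tall, connect adjacent legs with their undersides at z = 117 mm, each running between the inner faces of the legs it joins and aligned with the legs' outer faces on the other axis.

B is a bookshelf 1196 mm wide overall, 370 mm deep and 1522 mm tall. The two sides are 26 mm thick vertical panels. 6 horizontal shelves of 24 mm thickness span between the inner faces of the sides; the lowest shelf sits on the floor and shelves are stacked with a clear vertical gap of 253 mm between each pair.

The bookshelf is on the floor beside the stool on its +x side.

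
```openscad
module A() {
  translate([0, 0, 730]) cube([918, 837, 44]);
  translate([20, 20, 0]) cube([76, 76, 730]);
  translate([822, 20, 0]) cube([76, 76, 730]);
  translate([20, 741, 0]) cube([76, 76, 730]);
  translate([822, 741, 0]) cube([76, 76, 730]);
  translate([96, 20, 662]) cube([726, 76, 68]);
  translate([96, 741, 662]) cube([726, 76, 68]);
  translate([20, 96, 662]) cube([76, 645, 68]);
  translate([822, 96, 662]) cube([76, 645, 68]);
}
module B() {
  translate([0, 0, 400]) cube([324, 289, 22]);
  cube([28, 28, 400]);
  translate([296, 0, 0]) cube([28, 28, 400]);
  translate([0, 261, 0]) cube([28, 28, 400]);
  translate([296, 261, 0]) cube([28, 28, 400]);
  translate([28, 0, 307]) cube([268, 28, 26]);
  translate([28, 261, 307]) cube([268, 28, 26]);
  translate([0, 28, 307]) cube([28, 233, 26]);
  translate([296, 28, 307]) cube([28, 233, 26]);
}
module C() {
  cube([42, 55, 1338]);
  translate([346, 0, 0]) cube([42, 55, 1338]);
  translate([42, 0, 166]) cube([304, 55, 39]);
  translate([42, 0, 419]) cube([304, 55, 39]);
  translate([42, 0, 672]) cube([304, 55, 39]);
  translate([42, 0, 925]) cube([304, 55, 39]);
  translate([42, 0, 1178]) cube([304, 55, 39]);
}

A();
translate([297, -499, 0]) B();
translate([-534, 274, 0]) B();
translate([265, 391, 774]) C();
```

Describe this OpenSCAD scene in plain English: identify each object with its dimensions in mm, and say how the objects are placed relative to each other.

A is a rectangular dining table. The top is 918×837×44 mm with its upper surface at z = 774 mm. It stands on four 76×76 mm square legs, each inset 20 mm from the nearest pair of top edges, running from the floor to the underside of the top. Four apron rails, 76 mm thick and 68 mm tall, run between adjacent legs with their top edges flush with the underside of the top and their outer faces flush with the legs' outer faces.

B is a four-legged stool. The seat is a 324×289×22 mm slab whose top surface is at z = 422 mm; four square legs, each 28×28 mm in cross-section, run from the floor (z = 0) to the underside of the seat, each flush with a corner of the seat. Four stretchers, 28 mm wide and 26 mm tall, connect adjacent legs with their undersides at z = 307 mm, each running between the inner faces of the legs it joins and aligned with the legs' outer faces on the other axis.

C is a straight ladder. Two 42×55 mm vertical rails, 1338 mm tall, stand 388 mm apart (outside-to-outside) with their front faces coplanar on the −y side. 5 rungs, each 55 mm deep and 39 mm tall, span between the inner faces of the rails, front faces flush with the rails. The lowest rung's underside is at z = 166 mm and rungs are spaced 253 mm apart (underside to underside).

Two stools sit around the table at the −y, −x sides. The ladder is on top of the table, centred.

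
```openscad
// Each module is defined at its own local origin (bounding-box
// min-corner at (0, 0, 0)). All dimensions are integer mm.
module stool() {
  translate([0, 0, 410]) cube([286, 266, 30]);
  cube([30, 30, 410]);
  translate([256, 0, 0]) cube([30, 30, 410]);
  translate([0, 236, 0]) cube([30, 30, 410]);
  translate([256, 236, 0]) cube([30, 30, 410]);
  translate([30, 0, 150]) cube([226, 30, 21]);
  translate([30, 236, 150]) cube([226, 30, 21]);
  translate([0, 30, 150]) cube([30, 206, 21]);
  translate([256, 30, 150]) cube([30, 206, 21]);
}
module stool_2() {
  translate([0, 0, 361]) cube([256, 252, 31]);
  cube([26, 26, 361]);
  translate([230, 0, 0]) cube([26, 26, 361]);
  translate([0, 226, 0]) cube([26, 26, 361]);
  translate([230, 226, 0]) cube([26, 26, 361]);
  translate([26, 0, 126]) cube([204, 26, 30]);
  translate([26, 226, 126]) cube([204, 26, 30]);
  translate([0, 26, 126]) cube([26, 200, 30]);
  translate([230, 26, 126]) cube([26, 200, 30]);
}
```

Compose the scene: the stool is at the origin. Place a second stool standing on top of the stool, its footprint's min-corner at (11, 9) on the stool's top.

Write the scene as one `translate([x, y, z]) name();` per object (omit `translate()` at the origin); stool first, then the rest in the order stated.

stool();
translate([11, 9, 440]) stool_2();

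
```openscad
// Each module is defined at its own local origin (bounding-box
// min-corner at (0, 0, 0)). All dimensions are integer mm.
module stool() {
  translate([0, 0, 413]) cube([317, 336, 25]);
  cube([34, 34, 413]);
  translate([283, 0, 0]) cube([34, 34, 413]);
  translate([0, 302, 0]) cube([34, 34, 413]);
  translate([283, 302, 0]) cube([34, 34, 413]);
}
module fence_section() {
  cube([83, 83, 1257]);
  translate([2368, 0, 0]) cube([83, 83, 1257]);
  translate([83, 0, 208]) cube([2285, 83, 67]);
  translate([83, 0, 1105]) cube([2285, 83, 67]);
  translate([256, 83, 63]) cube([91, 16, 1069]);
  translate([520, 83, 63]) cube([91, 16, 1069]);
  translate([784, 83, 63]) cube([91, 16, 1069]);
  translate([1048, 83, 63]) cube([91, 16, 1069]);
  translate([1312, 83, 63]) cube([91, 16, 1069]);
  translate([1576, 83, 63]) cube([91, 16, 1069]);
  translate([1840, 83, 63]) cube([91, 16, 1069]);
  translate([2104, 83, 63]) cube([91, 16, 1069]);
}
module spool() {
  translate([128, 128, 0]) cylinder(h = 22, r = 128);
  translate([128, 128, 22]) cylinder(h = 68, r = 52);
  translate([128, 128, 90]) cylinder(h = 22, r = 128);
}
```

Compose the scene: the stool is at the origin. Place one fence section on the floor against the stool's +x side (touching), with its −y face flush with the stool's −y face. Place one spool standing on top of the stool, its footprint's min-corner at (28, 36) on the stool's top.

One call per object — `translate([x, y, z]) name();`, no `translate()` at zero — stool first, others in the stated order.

stool();
translate([317, 0, 0]) fence_section();
translate([28, 36, 438]) spool();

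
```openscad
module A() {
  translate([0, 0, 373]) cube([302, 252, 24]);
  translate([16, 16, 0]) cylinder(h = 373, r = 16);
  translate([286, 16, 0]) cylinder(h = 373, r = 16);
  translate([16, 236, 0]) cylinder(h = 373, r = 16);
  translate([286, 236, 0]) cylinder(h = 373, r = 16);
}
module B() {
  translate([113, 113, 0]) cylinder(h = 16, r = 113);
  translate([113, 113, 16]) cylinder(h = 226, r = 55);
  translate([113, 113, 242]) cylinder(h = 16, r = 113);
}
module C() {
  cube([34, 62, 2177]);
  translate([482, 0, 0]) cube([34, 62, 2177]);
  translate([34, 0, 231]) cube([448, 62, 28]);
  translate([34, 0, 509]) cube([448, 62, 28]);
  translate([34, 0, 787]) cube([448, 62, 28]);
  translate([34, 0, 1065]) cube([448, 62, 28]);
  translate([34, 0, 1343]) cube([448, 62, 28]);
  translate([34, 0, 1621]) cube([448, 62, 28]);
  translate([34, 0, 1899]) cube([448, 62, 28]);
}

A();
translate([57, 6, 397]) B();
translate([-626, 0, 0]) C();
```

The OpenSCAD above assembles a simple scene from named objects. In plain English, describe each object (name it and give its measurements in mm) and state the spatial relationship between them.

A is a simple wooden stool: a rectangular seat 302 mm (x) by 252 mm (y), 24 mm thick, top face at z = 397 mm, on four round legs, each 32 mm in diameter. The legs rest on z = 0, each leg's axis is inset half a diameter from the nearest pair of seat edges (so the leg's bounding box is flush with the corner).

B is a spool: two coaxial disc flanges of radius 113 mm and thickness 16 mm, joined by a core cylinder of radius 55 mm and height 226 mm. The lower flange rests on z = 0 and the three cylinders share a vertical axis.

C is a straight ladder. Two 34×62 mm vertical rails, 2177 mm tall, stand 516 mm apart (outside-to-outside) with their front faces coplanar on the −y side. 7 rungs, each 62 mm deep and 28 mm tall, span between the inner faces of the rails, front faces flush with the rails. The lowest rung's underside is at z = 231 mm and rungs are spaced 278 mm apart (underside to underside).

The spool is on top of the stool. The ladder is on the floor beside the stool on its −x side.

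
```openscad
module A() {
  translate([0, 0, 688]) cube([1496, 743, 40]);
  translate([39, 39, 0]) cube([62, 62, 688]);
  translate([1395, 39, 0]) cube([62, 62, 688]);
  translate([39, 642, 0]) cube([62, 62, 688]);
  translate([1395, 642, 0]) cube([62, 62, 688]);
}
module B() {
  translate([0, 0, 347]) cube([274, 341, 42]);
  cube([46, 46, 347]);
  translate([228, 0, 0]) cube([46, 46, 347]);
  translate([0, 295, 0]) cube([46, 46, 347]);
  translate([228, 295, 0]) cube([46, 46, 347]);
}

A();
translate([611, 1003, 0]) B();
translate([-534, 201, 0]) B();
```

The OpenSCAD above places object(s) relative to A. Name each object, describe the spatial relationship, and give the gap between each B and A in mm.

A is a table. B is a stool. Two stools sit around the table at the +y, −x sides. The gap between each stool and the table is 260 mm.

Each stool's nearest face is 260 mm from the table's bounding box.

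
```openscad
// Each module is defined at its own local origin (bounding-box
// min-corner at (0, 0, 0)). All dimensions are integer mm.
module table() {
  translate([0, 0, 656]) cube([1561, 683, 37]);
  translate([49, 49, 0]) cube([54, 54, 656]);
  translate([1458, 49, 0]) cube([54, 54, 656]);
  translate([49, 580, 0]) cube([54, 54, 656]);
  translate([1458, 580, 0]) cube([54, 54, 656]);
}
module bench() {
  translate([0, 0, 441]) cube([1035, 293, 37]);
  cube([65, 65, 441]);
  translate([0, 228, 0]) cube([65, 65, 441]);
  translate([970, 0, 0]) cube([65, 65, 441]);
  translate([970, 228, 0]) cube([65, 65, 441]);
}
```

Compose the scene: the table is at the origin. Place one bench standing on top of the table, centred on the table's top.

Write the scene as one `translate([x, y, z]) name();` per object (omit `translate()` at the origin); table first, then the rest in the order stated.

table();
translate([263, 195, 693]) bench();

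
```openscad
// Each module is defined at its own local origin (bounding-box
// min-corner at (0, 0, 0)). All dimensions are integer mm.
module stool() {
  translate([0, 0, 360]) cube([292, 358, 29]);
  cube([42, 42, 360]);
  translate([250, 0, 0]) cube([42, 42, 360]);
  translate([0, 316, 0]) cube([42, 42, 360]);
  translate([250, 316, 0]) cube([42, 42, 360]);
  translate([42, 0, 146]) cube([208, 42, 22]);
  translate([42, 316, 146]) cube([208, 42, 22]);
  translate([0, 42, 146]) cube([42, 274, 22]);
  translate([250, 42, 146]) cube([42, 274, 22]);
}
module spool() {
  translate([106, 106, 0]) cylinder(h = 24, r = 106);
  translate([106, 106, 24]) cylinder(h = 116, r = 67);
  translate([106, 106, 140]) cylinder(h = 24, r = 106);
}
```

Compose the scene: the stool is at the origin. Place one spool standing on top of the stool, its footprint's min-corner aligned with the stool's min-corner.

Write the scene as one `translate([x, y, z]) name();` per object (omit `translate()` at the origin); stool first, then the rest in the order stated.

stool();
translate([0, 0, 389]) spool();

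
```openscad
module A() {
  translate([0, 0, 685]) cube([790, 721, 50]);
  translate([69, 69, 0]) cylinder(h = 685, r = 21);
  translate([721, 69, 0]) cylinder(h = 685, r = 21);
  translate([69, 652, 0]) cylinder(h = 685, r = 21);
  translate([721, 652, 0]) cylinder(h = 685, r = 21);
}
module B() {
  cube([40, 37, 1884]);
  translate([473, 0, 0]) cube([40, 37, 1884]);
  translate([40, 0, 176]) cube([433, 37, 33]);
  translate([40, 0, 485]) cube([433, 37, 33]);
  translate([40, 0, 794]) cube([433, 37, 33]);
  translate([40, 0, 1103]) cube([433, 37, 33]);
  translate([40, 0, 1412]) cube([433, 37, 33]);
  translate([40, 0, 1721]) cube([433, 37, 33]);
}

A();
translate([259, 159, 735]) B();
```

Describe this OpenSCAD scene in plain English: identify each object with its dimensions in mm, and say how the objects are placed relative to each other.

A is a rectangular dining table. The top is 790×721×50 mm with its upper surface at z = 735 mm. It stands on four round legs of 42 mm diameter, each leg's bounding box inset 48 mm from the nearest pair of top edges, running from the floor to the underside of the top.

B is a straight ladder. Two 40×37 mm vertical rails, 1884 mm tall, stand 513 mm apart (outside-to-outside) with their front faces coplanar on the −y side. 6 rungs, each 37 mm deep and 33 mm tall, span between the inner faces of the rails, front faces flush with the rails. The lowest rung's underside is at z = 176 mm and rungs are spaced 309 mm apart (underside to underside).

The ladder is on top of the table.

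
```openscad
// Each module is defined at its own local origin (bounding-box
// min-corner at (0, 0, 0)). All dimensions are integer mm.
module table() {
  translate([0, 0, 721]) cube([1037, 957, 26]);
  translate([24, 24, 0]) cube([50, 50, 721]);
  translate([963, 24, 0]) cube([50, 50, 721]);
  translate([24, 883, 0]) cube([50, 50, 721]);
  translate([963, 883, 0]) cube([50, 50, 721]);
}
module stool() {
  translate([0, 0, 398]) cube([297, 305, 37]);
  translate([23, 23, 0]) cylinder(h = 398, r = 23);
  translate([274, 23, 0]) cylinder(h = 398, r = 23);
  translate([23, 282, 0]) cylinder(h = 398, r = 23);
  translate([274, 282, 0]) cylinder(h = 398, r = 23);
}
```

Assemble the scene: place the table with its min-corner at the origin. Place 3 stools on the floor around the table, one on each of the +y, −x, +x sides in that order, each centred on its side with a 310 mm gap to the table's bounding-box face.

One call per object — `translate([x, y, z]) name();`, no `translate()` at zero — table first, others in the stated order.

table();
translate([370, 1267, 0]) stool();
translate([-607, 326, 0]) stool();
translate([1347, 326, 0]) stool();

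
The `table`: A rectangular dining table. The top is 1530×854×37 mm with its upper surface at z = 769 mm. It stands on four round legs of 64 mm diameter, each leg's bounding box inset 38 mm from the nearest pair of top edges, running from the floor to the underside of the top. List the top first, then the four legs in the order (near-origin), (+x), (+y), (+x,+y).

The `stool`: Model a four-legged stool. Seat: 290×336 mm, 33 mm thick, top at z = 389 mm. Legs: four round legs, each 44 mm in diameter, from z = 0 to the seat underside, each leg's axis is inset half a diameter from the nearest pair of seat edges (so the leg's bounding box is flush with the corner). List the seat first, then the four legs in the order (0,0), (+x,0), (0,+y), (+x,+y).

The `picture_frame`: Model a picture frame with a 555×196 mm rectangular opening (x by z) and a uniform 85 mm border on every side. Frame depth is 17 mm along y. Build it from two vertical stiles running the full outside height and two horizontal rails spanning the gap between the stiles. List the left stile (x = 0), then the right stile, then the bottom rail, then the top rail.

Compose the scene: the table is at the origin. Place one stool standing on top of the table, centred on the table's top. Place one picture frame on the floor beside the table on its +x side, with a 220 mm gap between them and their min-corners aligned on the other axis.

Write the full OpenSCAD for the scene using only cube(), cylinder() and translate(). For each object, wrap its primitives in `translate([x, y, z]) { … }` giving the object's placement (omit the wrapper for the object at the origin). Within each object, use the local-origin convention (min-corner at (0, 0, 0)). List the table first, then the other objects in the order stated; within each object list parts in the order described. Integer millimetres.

translate([0, 0, 732]) cube([1530, 854, 37]);
translate([70, 70, 0]) cylinder(h = 732, r = 32);
translate([1460, 70, 0]) cylinder(h = 732, r = 32);
translate([70, 784, 0]) cylinder(h = 732, r = 32);
translate([1460, 784, 0]) cylinder(h = 732, r = 32);
translate([620, 259, 769]) {
  translate([0, 0, 356]) cube([290, 336, 33]);
  translate([22, 22, 0]) cylinder(h = 356, r = 22);
  translate([268, 22, 0]) cylinder(h = 356, r = 22);
  translate([22, 314, 0]) cylinder(h = 356, r = 22);
  translate([268, 314, 0]) cylinder(h = 356, r = 22);
}
translate([1750, 0, 0]) {
  cube([85, 17, 366]);
  translate([640, 0, 0]) cube([85, 17, 366]);
  translate([85, 0, 0]) cube([555, 17, 85]);
  translate([85, 0, 281]) cube([555, 17, 85]);
}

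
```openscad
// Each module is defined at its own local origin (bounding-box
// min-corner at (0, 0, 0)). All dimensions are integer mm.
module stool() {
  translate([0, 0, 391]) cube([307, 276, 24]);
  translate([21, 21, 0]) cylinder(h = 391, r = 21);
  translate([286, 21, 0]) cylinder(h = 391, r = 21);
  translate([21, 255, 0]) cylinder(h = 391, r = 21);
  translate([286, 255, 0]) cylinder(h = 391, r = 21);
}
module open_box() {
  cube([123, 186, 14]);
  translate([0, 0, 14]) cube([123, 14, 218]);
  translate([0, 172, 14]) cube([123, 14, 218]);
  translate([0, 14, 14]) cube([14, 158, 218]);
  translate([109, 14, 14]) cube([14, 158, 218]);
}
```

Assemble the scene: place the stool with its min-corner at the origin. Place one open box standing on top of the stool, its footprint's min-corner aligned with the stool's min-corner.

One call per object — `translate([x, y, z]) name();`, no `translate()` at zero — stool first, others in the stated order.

stool();
translate([0, 0, 415]) open_box();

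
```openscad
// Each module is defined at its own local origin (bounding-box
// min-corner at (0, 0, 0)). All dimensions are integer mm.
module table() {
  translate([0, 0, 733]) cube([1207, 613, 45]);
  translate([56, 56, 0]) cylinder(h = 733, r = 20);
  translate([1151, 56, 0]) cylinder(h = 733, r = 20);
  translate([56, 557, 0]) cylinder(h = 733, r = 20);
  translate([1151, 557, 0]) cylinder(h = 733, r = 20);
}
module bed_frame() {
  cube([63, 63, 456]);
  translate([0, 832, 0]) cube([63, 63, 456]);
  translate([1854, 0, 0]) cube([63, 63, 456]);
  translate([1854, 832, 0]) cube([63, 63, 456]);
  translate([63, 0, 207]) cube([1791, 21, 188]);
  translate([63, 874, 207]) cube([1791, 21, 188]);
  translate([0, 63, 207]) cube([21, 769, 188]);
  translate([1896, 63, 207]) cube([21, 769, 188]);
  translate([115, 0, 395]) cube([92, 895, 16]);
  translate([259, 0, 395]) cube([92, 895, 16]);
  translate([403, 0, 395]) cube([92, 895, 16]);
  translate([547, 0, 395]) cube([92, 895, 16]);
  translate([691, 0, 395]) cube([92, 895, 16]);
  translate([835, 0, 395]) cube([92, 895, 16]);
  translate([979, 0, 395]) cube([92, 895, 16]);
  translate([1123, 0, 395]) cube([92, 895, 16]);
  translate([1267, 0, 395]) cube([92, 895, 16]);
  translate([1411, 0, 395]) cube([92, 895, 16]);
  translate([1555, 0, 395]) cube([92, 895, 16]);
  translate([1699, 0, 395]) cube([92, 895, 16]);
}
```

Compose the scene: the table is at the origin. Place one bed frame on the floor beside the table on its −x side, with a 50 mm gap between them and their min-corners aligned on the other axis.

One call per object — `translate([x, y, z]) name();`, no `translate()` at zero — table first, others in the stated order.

table();
translate([-1967, 0, 0]) bed_frame();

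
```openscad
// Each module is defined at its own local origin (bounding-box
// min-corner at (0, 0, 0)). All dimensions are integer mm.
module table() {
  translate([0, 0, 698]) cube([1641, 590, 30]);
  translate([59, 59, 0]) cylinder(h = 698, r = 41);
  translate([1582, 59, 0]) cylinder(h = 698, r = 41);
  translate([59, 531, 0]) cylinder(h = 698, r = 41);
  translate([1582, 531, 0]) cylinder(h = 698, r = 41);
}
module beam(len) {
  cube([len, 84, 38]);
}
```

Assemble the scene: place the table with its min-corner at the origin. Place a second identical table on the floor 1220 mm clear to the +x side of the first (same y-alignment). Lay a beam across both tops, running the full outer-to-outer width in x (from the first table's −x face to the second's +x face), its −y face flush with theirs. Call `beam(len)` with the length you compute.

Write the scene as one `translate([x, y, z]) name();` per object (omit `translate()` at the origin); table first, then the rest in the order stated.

table();
translate([2861, 0, 0]) table();
translate([0, 0, 728]) beam(4502);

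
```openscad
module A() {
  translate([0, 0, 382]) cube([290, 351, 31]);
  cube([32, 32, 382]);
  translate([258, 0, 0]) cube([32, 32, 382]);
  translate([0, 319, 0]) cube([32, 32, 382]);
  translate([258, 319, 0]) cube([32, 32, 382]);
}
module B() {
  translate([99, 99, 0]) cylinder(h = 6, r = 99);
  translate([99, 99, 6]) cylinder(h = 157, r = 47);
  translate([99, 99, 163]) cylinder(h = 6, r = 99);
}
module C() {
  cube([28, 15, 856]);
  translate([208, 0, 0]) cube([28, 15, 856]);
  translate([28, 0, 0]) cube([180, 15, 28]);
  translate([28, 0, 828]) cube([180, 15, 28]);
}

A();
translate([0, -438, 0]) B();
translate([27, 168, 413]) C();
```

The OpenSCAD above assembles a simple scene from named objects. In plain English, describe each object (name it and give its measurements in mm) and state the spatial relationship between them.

A is a simple wooden stool: a rectangular seat 290 mm (x) by 351 mm (y), 31 mm thick, top face at z = 413 mm, on four square legs, each 32×32 mm in cross-section. The legs rest on z = 0, each flush with a corner of the seat.

B is a spool: two coaxial disc flanges of radius 99 mm and thickness 6 mm, joined by a core cylinder of radius 47 mm and height 157 mm. The lower flange rests on z = 0 and the three cylinders share a vertical axis.

C is a picture frame with a 180×800 mm rectangular opening (x by z) and a uniform 28 mm border on every side. Frame depth is 15 mm along y. It is built from two vertical stiles running the full outside height and two horizontal rails spanning the gap between the stiles.

The spool is on the floor beside the stool on its −y side. The picture frame is on top of the stool, centred.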